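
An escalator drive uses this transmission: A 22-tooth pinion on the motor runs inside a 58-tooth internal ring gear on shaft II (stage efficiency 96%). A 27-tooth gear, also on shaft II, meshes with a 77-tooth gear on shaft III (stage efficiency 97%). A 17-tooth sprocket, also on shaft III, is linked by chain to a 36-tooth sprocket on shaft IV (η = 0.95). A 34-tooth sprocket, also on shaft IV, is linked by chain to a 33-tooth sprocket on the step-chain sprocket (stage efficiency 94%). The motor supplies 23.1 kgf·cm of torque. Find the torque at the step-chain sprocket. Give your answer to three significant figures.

297 kgf·cm

internal gear 58/22 = 2.6364 → τ = 23.1·2.6364·0.96 = 58.464 kgf·cm
gear mesh 77/27 = 2.8519 → τ = 58.464·2.8519·0.97 = 161.73 kgf·cm
chain 36/17 = 2.1176 → τ = 161.73·2.1176·0.95 = 325.36 kgf·cm
chain 33/34 = 0.97059 → τ = 325.36·0.97059·0.94 = 296.84 kgf·cm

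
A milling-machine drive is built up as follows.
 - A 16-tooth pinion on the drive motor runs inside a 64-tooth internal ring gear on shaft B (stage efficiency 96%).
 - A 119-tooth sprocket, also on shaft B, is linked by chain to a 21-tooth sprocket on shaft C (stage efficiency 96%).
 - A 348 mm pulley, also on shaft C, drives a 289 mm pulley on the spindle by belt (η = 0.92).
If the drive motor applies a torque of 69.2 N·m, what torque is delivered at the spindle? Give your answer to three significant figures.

internal gear 64/16 = 4 → τ = 69.2·4·0.96 = 265.73 N·m
chain 21/119 = 0.17647 → τ = 265.73·0.17647·0.96 = 45.017 N·m
belt 289/348 = 0.83046 → τ = 45.017·0.83046·0.92 = 34.394 N·m

34.4 N·m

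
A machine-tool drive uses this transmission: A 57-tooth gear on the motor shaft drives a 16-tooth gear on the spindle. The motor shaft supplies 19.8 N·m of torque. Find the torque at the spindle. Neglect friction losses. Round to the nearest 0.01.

5.56 N·m

Gear mesh: ratio = 16/57 = 0.2807; torque at the spindle = 19.8 × 0.2807 = 5.5579 N·m.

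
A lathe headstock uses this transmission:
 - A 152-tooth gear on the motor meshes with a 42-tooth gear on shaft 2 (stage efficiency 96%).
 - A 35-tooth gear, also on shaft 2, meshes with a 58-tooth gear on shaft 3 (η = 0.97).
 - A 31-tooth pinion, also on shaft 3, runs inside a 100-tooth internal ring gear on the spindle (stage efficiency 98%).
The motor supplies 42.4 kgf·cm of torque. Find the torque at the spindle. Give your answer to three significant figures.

After the gear mesh (42/152): 42.4 × 0.27632 × 0.96 = 11.247 kgf·cm
After the gear mesh (58/35): 11.247 × 1.6571 × 0.97 = 18.079 kgf·cm
After the internal gear (100/31): 18.079 × 3.2258 × 0.98 = 57.153 kgf·cm

57.2 kgf·cm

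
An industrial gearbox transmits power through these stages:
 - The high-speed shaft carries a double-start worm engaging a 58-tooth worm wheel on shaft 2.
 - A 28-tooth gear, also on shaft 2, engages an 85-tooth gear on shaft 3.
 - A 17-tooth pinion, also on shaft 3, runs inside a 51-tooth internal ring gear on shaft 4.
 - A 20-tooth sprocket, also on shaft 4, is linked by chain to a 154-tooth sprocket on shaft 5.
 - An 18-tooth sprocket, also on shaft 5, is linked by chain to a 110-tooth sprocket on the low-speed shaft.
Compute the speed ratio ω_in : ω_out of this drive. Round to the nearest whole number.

12428

Each stage contributes driven/driver: worm 58/2 = 29, gear mesh 85/28 = 3.0357, internal gear 51/17 = 3, chain 154/20 = 7.7, chain 110/18 = 6.1111.
Overall: 29 × 3.0357 × 3 × 7.7 × 6.1111 = 12428.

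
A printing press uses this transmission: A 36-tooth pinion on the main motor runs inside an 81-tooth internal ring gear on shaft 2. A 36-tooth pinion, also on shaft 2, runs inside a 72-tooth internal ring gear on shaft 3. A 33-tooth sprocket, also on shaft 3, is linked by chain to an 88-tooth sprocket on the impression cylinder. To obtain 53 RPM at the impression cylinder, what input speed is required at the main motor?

Overall ratio R = 2.25 × 2 × 2.6667 = 12.
Required input speed = output speed × R = 53 × 12 = 636 RPM.

636 RPM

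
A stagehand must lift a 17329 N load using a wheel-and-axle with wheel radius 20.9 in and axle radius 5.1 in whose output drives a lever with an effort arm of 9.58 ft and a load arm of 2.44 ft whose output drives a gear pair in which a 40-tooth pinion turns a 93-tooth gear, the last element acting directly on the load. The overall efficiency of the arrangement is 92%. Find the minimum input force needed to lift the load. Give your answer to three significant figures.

Wheel-and-axle MA = R/r = 20.9/5.1 = 4.098.
Lever MA = effort arm / load arm = 9.58/2.44 = 3.9262.
Gear pair MA = 93/40 = 2.325.
Combined ideal MA = 4.098 × 3.9262 × 2.325 = 37.409.
Actual MA = 37.409 × 0.92 = 34.416.
Effort = load / actual MA = 17329 / 34.416 = 503.51 N.

504 N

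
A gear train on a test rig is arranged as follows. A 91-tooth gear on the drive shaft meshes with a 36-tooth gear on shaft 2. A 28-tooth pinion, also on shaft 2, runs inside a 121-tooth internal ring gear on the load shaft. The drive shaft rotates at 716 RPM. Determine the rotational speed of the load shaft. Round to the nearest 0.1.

gear mesh 36/91 = 0.3956 → 716/0.3956 = 1809.9 RPM
internal gear 121/28 = 4.3214 → 1809.9/4.3214 = 418.82 RPM

418.8 RPM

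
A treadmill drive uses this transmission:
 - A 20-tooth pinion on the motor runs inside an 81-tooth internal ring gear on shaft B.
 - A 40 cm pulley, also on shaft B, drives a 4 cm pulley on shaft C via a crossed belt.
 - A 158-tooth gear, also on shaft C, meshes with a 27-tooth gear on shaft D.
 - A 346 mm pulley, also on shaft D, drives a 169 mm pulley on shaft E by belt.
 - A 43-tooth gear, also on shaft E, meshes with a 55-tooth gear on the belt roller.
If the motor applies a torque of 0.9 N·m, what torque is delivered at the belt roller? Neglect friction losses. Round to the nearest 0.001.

After the internal gear (81/20): 0.9 × 4.05 = 3.645 N·m
After the belt (4/40): 3.645 × 0.1 = 0.3645 N·m
After the gear mesh (27/158): 0.3645 × 0.17089 = 0.062288 N·m
After the belt (169/346): 0.062288 × 0.48844 = 0.030424 N·m
After the gear mesh (55/43): 0.030424 × 1.2791 = 0.038914 N·m

0.039 N·m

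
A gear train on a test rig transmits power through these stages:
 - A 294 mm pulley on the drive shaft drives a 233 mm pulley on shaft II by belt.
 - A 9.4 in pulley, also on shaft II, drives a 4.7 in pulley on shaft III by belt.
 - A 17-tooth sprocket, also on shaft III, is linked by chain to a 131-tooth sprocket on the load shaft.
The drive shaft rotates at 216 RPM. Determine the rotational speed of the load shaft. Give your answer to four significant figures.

70.74 RPM

the drive shaft → shaft II (belt, 233/294): 216 ÷ 0.79252 = 272.55 RPM
shaft II → shaft III (belt, 4.7/9.4): 272.55 ÷ 0.5 = 545.1 RPM
shaft III → the load shaft (chain, 131/17): 545.1 ÷ 7.7059 = 70.738 RPM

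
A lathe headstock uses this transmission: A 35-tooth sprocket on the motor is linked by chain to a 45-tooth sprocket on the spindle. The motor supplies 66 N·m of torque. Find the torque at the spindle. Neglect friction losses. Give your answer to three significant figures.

After the chain (45/35): 66 × 1.2857 = 84.857 N·m

84.9 N·m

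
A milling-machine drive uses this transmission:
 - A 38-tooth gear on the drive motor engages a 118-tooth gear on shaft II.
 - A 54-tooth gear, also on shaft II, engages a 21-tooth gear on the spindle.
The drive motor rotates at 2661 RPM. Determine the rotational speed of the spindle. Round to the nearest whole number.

gear mesh 118/38 = 3.1053 → 2661/3.1053 = 856.93 RPM
gear mesh 21/54 = 0.38889 → 856.93/0.38889 = 2203.5 RPM

2204 RPM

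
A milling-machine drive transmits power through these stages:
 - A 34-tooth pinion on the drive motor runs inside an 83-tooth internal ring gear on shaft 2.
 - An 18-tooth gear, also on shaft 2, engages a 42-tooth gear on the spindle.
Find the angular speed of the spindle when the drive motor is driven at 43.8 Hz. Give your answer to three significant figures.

7.69 Hz

the drive motor → shaft 2 (internal gear, 83/34): 43.8 ÷ 2.4412 = 17.942 Hz
shaft 2 → the spindle (gear mesh, 42/18): 17.942 ÷ 2.3333 = 7.6895 Hz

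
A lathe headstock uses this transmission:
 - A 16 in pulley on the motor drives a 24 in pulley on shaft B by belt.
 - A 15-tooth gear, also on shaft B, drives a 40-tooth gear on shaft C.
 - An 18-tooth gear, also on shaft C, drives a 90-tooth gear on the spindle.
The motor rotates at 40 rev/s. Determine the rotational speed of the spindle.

Belt: ratio = 24/16 = 1.5, so shaft B turns at 40 / 1.5 = 26.667 rev/s.
Gear mesh: ratio = 40/15 = 2.6667, so shaft C turns at 26.667 / 2.6667 = 10 rev/s.
Gear mesh: ratio = 90/18 = 5, so the spindle turns at 10 / 5 = 2 rev/s.

2 rev/s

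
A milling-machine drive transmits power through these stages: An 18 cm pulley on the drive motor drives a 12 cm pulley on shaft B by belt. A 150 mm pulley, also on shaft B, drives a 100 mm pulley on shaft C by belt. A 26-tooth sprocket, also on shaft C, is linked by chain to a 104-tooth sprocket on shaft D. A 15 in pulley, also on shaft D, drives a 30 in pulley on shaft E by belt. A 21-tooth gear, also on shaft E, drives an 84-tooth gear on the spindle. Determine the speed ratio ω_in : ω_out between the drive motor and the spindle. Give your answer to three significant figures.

14.2

Each stage contributes driven/driver: belt 12/18 = 0.66667, belt 100/150 = 0.66667, chain 104/26 = 4, belt 30/15 = 2, gear mesh 84/21 = 4.
Overall: 0.66667 × 0.66667 × 4 × 2 × 4 = 14.222.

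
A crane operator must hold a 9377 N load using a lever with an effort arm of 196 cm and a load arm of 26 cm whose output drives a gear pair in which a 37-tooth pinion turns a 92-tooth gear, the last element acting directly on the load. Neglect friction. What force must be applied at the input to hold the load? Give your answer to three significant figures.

500 N

Lever MA = effort arm / load arm = 196/26 = 7.5385.
Gear pair MA = 92/37 = 2.4865.
Combined ideal MA = 7.5385 × 2.4865 = 18.744.
Effort = load / MA = 9377 / 18.744 = 500.26 N.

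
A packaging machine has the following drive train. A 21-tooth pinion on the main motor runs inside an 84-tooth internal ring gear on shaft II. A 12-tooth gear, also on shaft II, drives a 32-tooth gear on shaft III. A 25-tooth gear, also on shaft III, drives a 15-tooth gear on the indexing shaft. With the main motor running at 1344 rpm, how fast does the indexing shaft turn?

Internal gear: ratio = 84/21 = 4, so shaft II turns at 1344 / 4 = 336 rpm.
Gear mesh: ratio = 32/12 = 2.6667, so shaft III turns at 336 / 2.6667 = 126 rpm.
Gear mesh: ratio = 15/25 = 0.6, so the indexing shaft turns at 126 / 0.6 = 210 rpm.

210 rpm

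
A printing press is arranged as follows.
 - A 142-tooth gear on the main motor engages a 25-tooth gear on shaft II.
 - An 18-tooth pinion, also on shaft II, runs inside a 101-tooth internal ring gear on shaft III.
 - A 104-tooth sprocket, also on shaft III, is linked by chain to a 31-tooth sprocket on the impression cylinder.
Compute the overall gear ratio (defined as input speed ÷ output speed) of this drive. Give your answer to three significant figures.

0.294

Each stage contributes driven/driver: gear mesh 25/142 = 0.17606, internal gear 101/18 = 5.6111, chain 31/104 = 0.29808.
Overall: 0.17606 × 5.6111 × 0.29808 = 0.29446.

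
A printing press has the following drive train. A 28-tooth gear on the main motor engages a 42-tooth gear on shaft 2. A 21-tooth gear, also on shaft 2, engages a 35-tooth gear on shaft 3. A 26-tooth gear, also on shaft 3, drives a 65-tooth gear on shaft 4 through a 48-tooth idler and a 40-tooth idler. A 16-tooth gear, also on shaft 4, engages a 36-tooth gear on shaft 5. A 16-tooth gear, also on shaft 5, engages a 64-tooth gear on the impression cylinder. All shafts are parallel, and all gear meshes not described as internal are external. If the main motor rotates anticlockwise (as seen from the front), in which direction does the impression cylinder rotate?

clockwise

the main motor → shaft 2: external mesh, 1 reversal → CW.
shaft 2 → shaft 3: external mesh, 1 reversal → CCW.
shaft 3 → shaft 4: driver → idler → idler → driven is 3 external meshes, 3 reversals → CW.
shaft 4 → shaft 5: external mesh, 1 reversal → CCW.
shaft 5 → the impression cylinder: external mesh, 1 reversal → CW.
7 reversals in total — an odd number — so the impression cylinder turns opposite to the main motor.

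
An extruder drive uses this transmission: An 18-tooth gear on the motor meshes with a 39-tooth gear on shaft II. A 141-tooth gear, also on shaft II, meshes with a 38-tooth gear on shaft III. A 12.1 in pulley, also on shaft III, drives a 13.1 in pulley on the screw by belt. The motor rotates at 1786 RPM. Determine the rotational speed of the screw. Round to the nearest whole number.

2825 RPM

Gear mesh: ratio = 39/18 = 2.1667, so shaft II turns at 1786 / 2.1667 = 824.31 RPM.
Gear mesh: ratio = 38/141 = 0.2695, so shaft III turns at 824.31 / 0.2695 = 3058.6 RPM.
Belt: ratio = 13.1/12.1 = 1.0826, so the screw turns at 3058.6 / 1.0826 = 2825.1 RPM.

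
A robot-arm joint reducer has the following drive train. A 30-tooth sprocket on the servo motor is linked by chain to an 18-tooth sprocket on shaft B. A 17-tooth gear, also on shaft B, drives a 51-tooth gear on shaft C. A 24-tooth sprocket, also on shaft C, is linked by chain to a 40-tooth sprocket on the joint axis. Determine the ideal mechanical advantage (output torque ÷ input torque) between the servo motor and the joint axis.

3

Each stage contributes driven/driver: chain 18/30 = 0.6, gear mesh 51/17 = 3, chain 40/24 = 1.6667.
Overall: 0.6 × 3 × 1.6667 = 3.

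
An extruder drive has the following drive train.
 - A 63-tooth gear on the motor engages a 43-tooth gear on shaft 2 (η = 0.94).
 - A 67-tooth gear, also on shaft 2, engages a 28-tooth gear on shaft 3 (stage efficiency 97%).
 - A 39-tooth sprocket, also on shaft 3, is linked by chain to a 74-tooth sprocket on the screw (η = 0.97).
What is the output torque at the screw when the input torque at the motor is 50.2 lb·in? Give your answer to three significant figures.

Gear mesh: ratio = 43/63 = 0.68254; torque at shaft 2 = 50.2 × 0.68254 × 0.94 = 32.208 lb·in.
Gear mesh: ratio = 28/67 = 0.41791; torque at shaft 3 = 32.208 × 0.41791 × 0.97 = 13.056 lb·in.
Chain: ratio = 74/39 = 1.8974; torque at the screw = 13.056 × 1.8974 × 0.97 = 24.03 lb·in.

24.0 lb·in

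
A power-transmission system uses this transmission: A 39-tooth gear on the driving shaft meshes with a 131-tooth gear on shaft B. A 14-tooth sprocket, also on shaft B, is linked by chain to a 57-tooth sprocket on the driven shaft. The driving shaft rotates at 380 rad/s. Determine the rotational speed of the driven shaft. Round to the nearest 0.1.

27.8 rad/s

the driving shaft → shaft B (gear mesh, 131/39): 380 ÷ 3.359 = 113.13 rad/s
shaft B → the driven shaft (chain, 57/14): 113.13 ÷ 4.0714 = 27.786 rad/s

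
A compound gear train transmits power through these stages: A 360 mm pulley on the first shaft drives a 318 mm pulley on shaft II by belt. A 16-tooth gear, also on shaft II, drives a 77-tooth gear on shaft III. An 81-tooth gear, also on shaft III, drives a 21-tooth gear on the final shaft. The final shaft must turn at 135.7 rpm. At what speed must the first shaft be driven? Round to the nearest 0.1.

Overall ratio R = 0.88333 × 4.8125 × 0.25926 = 1.1021.
Required input speed = output speed × R = 135.7 × 1.1021 = 149.56 rpm.

149.6 rpm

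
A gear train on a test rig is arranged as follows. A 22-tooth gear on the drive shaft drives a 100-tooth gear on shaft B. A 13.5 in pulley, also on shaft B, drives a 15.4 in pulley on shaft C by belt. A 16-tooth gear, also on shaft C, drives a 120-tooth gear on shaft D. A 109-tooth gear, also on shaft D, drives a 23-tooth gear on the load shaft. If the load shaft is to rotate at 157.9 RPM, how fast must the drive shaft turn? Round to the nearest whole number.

1296 RPM

Overall ratio R = 4.5455 × 1.1407 × 7.5 × 0.21101 = 8.2059.
Required input speed = output speed × R = 157.9 × 8.2059 = 1295.7 RPM.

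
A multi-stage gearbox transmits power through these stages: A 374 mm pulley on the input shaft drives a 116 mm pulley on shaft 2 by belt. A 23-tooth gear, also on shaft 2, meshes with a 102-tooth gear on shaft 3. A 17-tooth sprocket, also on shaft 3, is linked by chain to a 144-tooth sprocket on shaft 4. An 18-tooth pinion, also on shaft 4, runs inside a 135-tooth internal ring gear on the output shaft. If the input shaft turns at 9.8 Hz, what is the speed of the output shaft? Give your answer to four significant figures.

Belt: ratio = 116/374 = 0.31016, so shaft 2 turns at 9.8 / 0.31016 = 31.597 Hz.
Gear mesh: ratio = 102/23 = 4.4348, so shaft 3 turns at 31.597 / 4.4348 = 7.1247 Hz.
Chain: ratio = 144/17 = 8.4706, so shaft 4 turns at 7.1247 / 8.4706 = 0.84111 Hz.
Internal gear: ratio = 135/18 = 7.5, so the output shaft turns at 0.84111 / 7.5 = 0.11215 Hz.

0.1121 Hz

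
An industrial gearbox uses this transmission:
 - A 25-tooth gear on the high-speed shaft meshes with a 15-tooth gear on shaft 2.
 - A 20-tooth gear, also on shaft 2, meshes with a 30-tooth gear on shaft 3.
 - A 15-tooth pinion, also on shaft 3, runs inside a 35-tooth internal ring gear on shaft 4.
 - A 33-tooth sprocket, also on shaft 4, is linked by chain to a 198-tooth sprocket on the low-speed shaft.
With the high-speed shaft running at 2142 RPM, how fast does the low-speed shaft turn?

170 RPM

Gear mesh: ratio = 15/25 = 0.6, so shaft 2 turns at 2142 / 0.6 = 3570 RPM.
Gear mesh: ratio = 30/20 = 1.5, so shaft 3 turns at 3570 / 1.5 = 2380 RPM.
Internal gear: ratio = 35/15 = 2.3333, so shaft 4 turns at 2380 / 2.3333 = 1020 RPM.
Chain: ratio = 198/33 = 6, so the low-speed shaft turns at 1020 / 6 = 170 RPM.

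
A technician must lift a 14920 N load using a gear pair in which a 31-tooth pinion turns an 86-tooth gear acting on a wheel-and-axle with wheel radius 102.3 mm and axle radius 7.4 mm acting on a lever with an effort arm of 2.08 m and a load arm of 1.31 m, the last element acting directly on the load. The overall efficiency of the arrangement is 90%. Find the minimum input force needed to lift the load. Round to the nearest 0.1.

272.2 N

Gear pair MA = 86/31 = 2.7742.
Wheel-and-axle MA = R/r = 102.3/7.4 = 13.824.
Lever MA = effort arm / load arm = 2.08/1.31 = 1.5878.
Combined ideal MA = 2.7742 × 13.824 × 1.5878 = 60.894.
Actual MA = 60.894 × 0.90 = 54.804.
Effort = load / actual MA = 14920 / 54.804 = 272.24 N.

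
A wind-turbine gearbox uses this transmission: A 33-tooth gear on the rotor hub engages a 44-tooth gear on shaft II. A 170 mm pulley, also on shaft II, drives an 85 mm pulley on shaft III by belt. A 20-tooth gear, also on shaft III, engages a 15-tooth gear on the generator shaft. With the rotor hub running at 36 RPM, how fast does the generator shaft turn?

Gear mesh: ratio = 44/33 = 1.3333, so shaft II turns at 36 / 1.3333 = 27 RPM.
Belt: ratio = 85/170 = 0.5, so shaft III turns at 27 / 0.5 = 54 RPM.
Gear mesh: ratio = 15/20 = 0.75, so the generator shaft turns at 54 / 0.75 = 72 RPM.

72 RPM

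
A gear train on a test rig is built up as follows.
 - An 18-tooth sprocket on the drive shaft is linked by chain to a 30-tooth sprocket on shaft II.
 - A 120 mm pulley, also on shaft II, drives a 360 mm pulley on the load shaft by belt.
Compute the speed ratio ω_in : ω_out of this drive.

Each stage contributes driven/driver: chain 30/18 = 1.6667, belt 360/120 = 3.
Overall: 1.6667 × 3 = 5.

5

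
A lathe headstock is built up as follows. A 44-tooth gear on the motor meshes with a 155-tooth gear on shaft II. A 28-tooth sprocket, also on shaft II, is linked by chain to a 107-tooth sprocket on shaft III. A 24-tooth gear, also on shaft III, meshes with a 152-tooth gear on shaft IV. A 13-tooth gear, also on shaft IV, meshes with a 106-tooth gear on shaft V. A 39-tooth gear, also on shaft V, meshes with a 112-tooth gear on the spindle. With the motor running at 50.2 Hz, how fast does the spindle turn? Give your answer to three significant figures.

gear mesh 155/44 = 3.5227 → 50.2/3.5227 = 14.25 Hz
chain 107/28 = 3.8214 → 14.25/3.8214 = 3.7291 Hz
gear mesh 152/24 = 6.3333 → 3.7291/6.3333 = 0.5888 Hz
gear mesh 106/13 = 8.1538 → 0.5888/8.1538 = 0.072211 Hz
gear mesh 112/39 = 2.8718 → 0.072211/2.8718 = 0.025145 Hz

0.0251 Hz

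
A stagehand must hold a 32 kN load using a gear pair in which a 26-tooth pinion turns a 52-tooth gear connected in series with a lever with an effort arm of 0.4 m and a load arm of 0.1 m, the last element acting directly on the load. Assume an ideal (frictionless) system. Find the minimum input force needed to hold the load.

Gear pair MA = 52/26 = 2.
Lever MA = effort arm / load arm = 0.4/0.1 = 4.
Combined ideal MA = 2 × 4 = 8.
Effort = load / MA = 32 / 8 = 4 kN.

4 kN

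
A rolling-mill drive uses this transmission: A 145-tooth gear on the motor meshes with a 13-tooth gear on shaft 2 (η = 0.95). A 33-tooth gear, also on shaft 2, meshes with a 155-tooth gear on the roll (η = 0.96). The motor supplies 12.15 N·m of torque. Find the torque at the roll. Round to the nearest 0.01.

gear mesh 13/145 = 0.089655 → τ = 12.15·0.089655·0.95 = 1.0348 N·m
gear mesh 155/33 = 4.697 → τ = 1.0348·4.697·0.96 = 4.6662 N·m

4.67 N·m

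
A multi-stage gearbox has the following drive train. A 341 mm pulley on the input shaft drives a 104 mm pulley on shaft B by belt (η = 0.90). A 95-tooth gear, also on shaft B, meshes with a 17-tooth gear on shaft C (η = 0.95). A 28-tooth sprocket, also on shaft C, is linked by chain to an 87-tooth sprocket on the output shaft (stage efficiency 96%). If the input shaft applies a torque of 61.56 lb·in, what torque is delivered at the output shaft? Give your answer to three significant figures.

After the belt (104/341): 61.56 × 0.30499 × 0.90 = 16.897 lb·in
After the gear mesh (17/95): 16.897 × 0.17895 × 0.95 = 2.8726 lb·in
After the chain (87/28): 2.8726 × 3.1071 × 0.96 = 8.5684 lb·in

8.57 lb·in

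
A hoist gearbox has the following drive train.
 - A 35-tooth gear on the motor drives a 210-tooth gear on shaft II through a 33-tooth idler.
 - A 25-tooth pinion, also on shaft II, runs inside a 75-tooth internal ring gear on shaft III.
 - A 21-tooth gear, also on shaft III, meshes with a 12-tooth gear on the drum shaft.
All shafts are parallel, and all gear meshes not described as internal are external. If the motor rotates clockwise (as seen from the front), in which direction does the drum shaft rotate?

the motor → shaft II: driver → idler → driven is 2 external meshes, 2 reversals → CW.
shaft II → shaft III: internal mesh, same direction → CW.
shaft III → the drum shaft: external mesh, 1 reversal → CCW.
3 reversals in total — an odd number — so the drum shaft turns opposite to the motor.

counterclockwise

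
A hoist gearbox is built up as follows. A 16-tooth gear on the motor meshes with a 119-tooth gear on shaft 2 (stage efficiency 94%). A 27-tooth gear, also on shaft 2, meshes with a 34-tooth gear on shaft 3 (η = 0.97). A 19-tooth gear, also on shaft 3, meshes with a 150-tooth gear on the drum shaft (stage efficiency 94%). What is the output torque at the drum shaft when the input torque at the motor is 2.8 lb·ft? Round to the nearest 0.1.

177.4 lb·ft

After the gear mesh (119/16): 2.8 × 7.4375 × 0.94 = 19.575 lb·ft
After the gear mesh (34/27): 19.575 × 1.2593 × 0.97 = 23.911 lb·ft
After the gear mesh (150/19): 23.911 × 7.8947 × 0.94 = 177.45 lb·ft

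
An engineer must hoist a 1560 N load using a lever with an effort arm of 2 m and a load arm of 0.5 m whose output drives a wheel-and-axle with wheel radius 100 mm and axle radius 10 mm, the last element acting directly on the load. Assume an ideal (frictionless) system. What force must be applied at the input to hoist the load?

Lever MA = effort arm / load arm = 2/0.5 = 4.
Wheel-and-axle MA = R/r = 100/10 = 10.
Combined ideal MA = 4 × 10 = 40.
Effort = load / MA = 1560 / 40 = 39 N.

39 N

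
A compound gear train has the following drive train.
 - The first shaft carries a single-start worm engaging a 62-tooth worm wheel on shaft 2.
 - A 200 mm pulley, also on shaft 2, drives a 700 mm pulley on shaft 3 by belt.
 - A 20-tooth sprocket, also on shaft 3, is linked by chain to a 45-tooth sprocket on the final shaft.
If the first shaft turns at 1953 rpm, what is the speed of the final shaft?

4 rpm

worm 62/1 = 62 → 1953/62 = 31.5 rpm
belt 700/200 = 3.5 → 31.5/3.5 = 9 rpm
chain 45/20 = 2.25 → 9/2.25 = 4 rpm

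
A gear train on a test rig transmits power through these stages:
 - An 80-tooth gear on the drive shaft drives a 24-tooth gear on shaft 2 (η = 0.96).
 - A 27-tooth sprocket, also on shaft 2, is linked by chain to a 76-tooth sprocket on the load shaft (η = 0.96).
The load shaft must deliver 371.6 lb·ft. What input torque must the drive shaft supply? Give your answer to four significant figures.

477.5 lb·ft

Overall ratio R = 0.3 × 2.8148 = 0.84444; overall efficiency η = 0.96 × 0.96 = 0.9216.
Input torque = output torque / (R × η) = 371.6 / (0.84444 × 0.9216) = 477.49 lb·ft.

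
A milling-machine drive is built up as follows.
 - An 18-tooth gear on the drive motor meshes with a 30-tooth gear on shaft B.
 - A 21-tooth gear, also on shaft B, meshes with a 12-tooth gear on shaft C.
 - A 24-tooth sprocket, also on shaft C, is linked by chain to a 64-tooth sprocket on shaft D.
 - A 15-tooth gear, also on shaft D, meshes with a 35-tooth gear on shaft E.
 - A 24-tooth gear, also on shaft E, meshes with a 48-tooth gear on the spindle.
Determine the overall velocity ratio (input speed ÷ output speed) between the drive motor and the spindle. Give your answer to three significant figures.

Each stage contributes driven/driver: gear mesh 30/18 = 1.6667, gear mesh 12/21 = 0.57143, chain 64/24 = 2.6667, gear mesh 35/15 = 2.3333, gear mesh 48/24 = 2.
Overall: 1.6667 × 0.57143 × 2.6667 × 2.3333 × 2 = 11.852.

11.9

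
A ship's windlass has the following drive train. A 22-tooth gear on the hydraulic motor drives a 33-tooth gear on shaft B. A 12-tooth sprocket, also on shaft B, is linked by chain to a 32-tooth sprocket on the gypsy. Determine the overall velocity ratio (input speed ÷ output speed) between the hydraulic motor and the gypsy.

Each stage contributes driven/driver: gear mesh 33/22 = 1.5, chain 32/12 = 2.6667.
Overall: 1.5 × 2.6667 = 4.

4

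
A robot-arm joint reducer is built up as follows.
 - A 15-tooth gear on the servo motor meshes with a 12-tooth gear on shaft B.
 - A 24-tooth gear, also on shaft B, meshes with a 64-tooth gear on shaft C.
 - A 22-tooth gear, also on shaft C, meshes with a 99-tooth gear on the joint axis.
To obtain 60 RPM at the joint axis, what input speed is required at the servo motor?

Overall ratio R = 0.8 × 2.6667 × 4.5 = 9.6.
Required input speed = output speed × R = 60 × 9.6 = 576 RPM.

576 RPM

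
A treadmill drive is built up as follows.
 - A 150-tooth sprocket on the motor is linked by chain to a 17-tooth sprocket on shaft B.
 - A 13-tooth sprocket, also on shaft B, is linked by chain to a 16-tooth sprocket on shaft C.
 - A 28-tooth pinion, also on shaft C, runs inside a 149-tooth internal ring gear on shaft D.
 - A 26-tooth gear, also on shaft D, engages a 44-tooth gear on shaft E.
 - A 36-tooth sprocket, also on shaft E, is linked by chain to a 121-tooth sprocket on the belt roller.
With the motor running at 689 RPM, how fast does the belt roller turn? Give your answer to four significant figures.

Chain: ratio = 17/150 = 0.11333, so shaft B turns at 689 / 0.11333 = 6079.4 RPM.
Chain: ratio = 16/13 = 1.2308, so shaft C turns at 6079.4 / 1.2308 = 4939.5 RPM.
Internal gear: ratio = 149/28 = 5.3214, so shaft D turns at 4939.5 / 5.3214 = 928.23 RPM.
Gear mesh: ratio = 44/26 = 1.6923, so shaft E turns at 928.23 / 1.6923 = 548.5 RPM.
Chain: ratio = 121/36 = 3.3611, so the belt roller turns at 548.5 / 3.3611 = 163.19 RPM.

163.2 RPM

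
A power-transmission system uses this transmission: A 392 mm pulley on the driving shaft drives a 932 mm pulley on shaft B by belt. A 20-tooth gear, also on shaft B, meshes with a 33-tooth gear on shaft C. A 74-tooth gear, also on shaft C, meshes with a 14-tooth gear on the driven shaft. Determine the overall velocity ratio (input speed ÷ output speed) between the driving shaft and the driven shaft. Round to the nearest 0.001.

0.742

Each stage contributes driven/driver: belt 932/392 = 2.3776, gear mesh 33/20 = 1.65, gear mesh 14/74 = 0.18919.
Overall: 2.3776 × 1.65 × 0.18919 = 0.74218.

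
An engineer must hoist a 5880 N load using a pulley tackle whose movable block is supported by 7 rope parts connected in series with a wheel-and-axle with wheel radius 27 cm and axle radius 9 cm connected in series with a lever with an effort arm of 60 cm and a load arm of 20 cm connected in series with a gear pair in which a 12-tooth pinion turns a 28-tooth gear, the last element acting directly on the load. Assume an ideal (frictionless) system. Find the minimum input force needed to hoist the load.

Block-and-tackle MA = number of supporting rope parts = 7.
Wheel-and-axle MA = R/r = 27/9 = 3.
Lever MA = effort arm / load arm = 60/20 = 3.
Gear pair MA = 28/12 = 2.3333.
Combined ideal MA = 7 × 3 × 3 × 2.3333 = 147.
Effort = load / MA = 5880 / 147 = 40 N.

40 N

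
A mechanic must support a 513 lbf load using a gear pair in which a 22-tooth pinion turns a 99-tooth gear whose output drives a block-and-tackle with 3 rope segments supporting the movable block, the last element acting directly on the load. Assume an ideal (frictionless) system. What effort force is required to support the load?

38 lbf

Gear pair MA = 99/22 = 4.5.
Block-and-tackle MA = number of supporting rope parts = 3.
Combined ideal MA = 4.5 × 3 = 13.5.
Effort = load / MA = 513 / 13.5 = 38 lbf.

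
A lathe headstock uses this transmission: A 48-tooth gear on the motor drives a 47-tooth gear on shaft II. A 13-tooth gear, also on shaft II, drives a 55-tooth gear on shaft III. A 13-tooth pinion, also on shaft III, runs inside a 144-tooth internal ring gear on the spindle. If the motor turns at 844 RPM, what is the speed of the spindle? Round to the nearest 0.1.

gear mesh 47/48 = 0.97917 → 844/0.97917 = 861.96 RPM
gear mesh 55/13 = 4.2308 → 861.96/4.2308 = 203.74 RPM
internal gear 144/13 = 11.077 → 203.74/11.077 = 18.393 RPM

18.4 RPM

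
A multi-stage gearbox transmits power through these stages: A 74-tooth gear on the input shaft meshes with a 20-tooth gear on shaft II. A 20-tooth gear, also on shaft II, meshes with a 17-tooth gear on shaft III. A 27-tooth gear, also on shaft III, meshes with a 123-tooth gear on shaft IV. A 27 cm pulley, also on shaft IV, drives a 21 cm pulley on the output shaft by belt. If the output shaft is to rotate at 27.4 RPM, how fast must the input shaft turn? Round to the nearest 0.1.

22.3 RPM

Overall ratio R = 0.27027 × 0.85 × 4.5556 × 0.77778 = 0.81398.
Required input speed = output speed × R = 27.4 × 0.81398 = 22.303 RPM.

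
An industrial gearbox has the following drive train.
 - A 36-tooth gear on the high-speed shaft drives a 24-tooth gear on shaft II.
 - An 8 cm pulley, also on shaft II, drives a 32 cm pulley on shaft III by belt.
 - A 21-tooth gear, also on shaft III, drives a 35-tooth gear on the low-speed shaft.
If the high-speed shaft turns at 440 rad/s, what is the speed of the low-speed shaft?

99 rad/s

gear mesh 24/36 = 0.66667 → 440/0.66667 = 660 rad/s
belt 32/8 = 4 → 660/4 = 165 rad/s
gear mesh 35/21 = 1.6667 → 165/1.6667 = 99 rad/s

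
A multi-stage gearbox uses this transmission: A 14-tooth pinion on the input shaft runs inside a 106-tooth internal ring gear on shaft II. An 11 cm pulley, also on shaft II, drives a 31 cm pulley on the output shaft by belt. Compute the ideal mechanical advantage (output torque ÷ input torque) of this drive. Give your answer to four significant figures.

21.34

Each stage contributes driven/driver: internal gear 106/14 = 7.5714, belt 31/11 = 2.8182.
Overall: 7.5714 × 2.8182 = 21.338.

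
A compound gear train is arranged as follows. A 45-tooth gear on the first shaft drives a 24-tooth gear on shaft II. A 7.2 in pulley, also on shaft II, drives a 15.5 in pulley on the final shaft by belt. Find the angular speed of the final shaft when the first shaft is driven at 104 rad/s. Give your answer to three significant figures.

the first shaft → shaft II (gear mesh, 24/45): 104 ÷ 0.53333 = 195 rad/s
shaft II → the final shaft (belt, 15.5/7.2): 195 ÷ 2.1528 = 90.581 rad/s

90.6 rad/s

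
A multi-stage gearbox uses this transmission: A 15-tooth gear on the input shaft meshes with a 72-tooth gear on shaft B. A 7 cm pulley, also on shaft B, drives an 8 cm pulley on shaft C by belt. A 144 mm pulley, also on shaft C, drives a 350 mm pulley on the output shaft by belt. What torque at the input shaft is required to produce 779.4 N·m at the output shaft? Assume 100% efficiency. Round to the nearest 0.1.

Overall ratio R = 4.8 × 1.1429 × 2.4306 = 13.333.
Input torque = output torque / R = 779.4 / 13.333 = 58.455 N·m.

58.5 N·m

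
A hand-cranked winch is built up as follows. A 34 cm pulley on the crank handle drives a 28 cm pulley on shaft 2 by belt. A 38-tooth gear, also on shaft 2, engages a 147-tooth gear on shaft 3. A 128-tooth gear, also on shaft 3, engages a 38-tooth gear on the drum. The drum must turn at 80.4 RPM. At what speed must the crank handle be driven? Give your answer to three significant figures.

76.0 RPM

Overall ratio R = 0.82353 × 3.8684 × 0.29688 = 0.94577.
Required input speed = output speed × R = 80.4 × 0.94577 = 76.04 RPM.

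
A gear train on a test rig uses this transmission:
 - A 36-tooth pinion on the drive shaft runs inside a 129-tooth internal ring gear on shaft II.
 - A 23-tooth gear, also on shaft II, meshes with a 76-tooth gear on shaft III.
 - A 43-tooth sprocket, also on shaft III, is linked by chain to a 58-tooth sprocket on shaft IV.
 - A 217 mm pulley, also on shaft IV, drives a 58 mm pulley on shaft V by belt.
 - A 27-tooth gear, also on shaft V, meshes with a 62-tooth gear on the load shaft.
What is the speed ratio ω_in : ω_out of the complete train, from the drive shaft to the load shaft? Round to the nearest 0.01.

Each stage contributes driven/driver: internal gear 129/36 = 3.5833, gear mesh 76/23 = 3.3043, chain 58/43 = 1.3488, belt 58/217 = 0.26728, gear mesh 62/27 = 2.2963.
Overall: 3.5833 × 3.3043 × 1.3488 × 0.26728 × 2.2963 = 9.8023.

9.80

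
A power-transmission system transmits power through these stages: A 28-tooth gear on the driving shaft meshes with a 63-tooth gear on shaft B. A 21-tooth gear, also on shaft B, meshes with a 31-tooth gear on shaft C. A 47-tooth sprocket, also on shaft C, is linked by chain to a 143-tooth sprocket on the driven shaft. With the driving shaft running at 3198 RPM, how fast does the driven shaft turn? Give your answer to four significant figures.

316.5 RPM

gear mesh 63/28 = 2.25 → 3198/2.25 = 1421.3 RPM
gear mesh 31/21 = 1.4762 → 1421.3/1.4762 = 962.84 RPM
chain 143/47 = 3.0426 → 962.84/3.0426 = 316.46 RPM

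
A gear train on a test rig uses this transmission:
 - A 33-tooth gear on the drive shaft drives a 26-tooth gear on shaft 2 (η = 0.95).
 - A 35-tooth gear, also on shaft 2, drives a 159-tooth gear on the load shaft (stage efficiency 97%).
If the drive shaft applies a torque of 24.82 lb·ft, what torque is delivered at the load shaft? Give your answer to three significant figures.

81.9 lb·ft

After the gear mesh (26/33): 24.82 × 0.78788 × 0.95 = 18.577 lb·ft
After the gear mesh (159/35): 18.577 × 4.5429 × 0.97 = 81.863 lb·ft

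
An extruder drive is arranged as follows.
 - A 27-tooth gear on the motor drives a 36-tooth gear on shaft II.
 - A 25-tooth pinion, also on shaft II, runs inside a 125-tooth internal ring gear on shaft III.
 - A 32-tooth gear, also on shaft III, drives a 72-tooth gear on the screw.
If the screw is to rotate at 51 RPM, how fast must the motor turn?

765 RPM

Overall ratio R = 1.3333 × 5 × 2.25 = 15.
Required input speed = output speed × R = 51 × 15 = 765 RPM.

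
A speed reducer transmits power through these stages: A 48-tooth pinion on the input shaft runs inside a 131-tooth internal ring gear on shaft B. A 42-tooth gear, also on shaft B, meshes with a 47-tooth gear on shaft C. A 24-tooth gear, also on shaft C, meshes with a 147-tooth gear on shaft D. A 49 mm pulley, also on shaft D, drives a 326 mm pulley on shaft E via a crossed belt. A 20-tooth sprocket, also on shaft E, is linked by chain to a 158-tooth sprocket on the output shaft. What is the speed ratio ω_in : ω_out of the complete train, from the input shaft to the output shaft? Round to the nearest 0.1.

Each stage contributes driven/driver: internal gear 131/48 = 2.7292, gear mesh 47/42 = 1.119, gear mesh 147/24 = 6.125, belt 326/49 = 6.6531, chain 158/20 = 7.9.
Overall: 2.7292 × 1.119 × 6.125 × 6.6531 × 7.9 = 983.18.

983.2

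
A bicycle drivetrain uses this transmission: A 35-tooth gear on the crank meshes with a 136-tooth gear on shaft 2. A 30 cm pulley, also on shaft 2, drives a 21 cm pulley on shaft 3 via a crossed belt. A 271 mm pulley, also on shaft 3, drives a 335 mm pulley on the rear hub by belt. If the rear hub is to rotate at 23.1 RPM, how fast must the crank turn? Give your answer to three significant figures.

Overall ratio R = 3.8857 × 0.7 × 1.2362 = 3.3624.
Required input speed = output speed × R = 23.1 × 3.3624 = 77.671 RPM.

77.7 RPM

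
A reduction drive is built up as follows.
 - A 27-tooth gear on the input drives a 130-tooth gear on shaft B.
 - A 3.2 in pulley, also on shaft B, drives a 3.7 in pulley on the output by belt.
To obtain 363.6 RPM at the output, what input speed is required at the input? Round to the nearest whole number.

Overall ratio R = 4.8148 × 1.1562 = 5.5671.
Required input speed = output speed × R = 363.6 × 5.5671 = 2024.2 RPM.

2024 RPM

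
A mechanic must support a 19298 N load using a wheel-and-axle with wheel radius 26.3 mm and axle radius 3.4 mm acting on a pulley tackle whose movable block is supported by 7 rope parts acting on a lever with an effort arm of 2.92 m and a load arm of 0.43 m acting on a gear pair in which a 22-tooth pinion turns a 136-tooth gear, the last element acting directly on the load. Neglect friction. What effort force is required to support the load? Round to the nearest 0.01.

Wheel-and-axle MA = R/r = 26.3/3.4 = 7.7353.
Block-and-tackle MA = number of supporting rope parts = 7.
Lever MA = effort arm / load arm = 2.92/0.43 = 6.7907.
Gear pair MA = 136/22 = 6.1818.
Combined ideal MA = 7.7353 × 7 × 6.7907 × 6.1818 = 2273.
Effort = load / MA = 19298 / 2273 = 8.49 N.

8.49 N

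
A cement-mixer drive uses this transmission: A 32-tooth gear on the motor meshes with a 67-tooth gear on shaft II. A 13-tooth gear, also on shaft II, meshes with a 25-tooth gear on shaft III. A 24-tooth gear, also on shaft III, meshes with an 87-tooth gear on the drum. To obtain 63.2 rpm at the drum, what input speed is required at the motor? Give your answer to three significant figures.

922 rpm

Overall ratio R = 2.0938 × 1.9231 × 3.625 = 14.596.
Required input speed = output speed × R = 63.2 × 14.596 = 922.46 rpm.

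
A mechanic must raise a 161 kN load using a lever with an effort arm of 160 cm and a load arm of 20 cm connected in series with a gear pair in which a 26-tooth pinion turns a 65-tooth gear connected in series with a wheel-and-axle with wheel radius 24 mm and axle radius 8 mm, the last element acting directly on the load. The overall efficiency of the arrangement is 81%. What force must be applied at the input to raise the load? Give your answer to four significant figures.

3.313 kN

Lever MA = effort arm / load arm = 160/20 = 8.
Gear pair MA = 65/26 = 2.5.
Wheel-and-axle MA = R/r = 24/8 = 3.
Combined ideal MA = 8 × 2.5 × 3 = 60.
Actual MA = 60 × 0.81 = 48.6.
Effort = load / actual MA = 161 / 48.6 = 3.3128 kN.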